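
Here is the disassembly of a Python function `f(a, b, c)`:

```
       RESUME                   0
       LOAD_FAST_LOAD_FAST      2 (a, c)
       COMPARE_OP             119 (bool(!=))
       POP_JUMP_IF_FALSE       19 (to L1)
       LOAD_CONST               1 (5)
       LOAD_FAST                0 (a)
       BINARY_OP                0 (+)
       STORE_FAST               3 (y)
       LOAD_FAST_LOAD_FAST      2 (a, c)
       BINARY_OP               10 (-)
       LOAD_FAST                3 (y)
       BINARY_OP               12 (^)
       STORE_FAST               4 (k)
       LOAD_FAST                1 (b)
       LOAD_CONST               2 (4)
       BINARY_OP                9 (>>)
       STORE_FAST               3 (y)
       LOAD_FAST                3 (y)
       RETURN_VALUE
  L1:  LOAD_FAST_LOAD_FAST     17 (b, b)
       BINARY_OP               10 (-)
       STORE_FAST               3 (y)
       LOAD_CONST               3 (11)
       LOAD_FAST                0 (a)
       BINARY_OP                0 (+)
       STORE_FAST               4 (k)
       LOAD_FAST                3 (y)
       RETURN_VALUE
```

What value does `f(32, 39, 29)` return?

LOAD_FAST_LOAD_FAST a,c → push 32,29. Stack: [32, 29]
COMPARE_OP bool(!=) → 32 vs 29 = True. Stack: [True]
POP_JUMP_IF_FALSE → pop True; no jump. Stack: []
LOAD_CONST → push 5. Stack: [5]
LOAD_FAST a → push 32. Stack: [5, 32]
BINARY_OP + → 5 + 32 = 37. Stack: [37]
STORE_FAST y → y=37. Stack: []
LOAD_FAST_LOAD_FAST a,c → push 32,29. Stack: [32, 29]
BINARY_OP - → 32 - 29 = 3. Stack: [3]
LOAD_FAST y → push 37. Stack: [3, 37]
BINARY_OP ^ → 3 ^ 37 = 38. Stack: [38]
STORE_FAST k → k=38. Stack: []
LOAD_FAST b → push 39. Stack: [39]
LOAD_CONST → push 4. Stack: [39, 4]
BINARY_OP >> → 39 >> 4 = 2. Stack: [2]
STORE_FAST y → y=2. Stack: []
LOAD_FAST y → push 2. Stack: [2]
RETURN_VALUE → return 2.

2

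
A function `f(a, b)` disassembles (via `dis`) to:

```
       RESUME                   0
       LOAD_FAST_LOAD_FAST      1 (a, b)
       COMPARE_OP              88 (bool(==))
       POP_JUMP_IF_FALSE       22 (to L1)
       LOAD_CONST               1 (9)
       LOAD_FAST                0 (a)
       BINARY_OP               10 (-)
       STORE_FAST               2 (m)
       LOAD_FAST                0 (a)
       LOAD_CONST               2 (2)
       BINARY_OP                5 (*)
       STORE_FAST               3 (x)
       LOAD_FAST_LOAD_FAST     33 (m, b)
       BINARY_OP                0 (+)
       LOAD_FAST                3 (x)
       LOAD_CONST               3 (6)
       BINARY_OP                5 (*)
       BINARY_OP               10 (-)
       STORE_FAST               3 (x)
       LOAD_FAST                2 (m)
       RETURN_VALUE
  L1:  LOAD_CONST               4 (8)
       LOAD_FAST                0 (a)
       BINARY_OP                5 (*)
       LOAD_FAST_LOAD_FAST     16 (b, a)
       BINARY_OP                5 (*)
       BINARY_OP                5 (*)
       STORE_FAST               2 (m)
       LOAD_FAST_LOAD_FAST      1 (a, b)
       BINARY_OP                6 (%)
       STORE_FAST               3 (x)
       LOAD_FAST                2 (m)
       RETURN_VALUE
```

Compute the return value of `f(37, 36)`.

LOAD_FAST_LOAD_FAST a,b → push 37,36. Stack: [37, 36]
COMPARE_OP bool(==) → 37 vs 36 = False. Stack: [False]
POP_JUMP_IF_FALSE → pop False; jump. Stack: []
LOAD_CONST → push 8. Stack: [8]
LOAD_FAST a → push 37. Stack: [8, 37]
BINARY_OP * → 8 * 37 = 296. Stack: [296]
LOAD_FAST_LOAD_FAST b,a → push 36,37. Stack: [296, 36, 37]
BINARY_OP * → 36 * 37 = 1332. Stack: [296, 1332]
BINARY_OP * → 296 * 1332 = 394272. Stack: [394272]
STORE_FAST m → m=394272. Stack: []
LOAD_FAST_LOAD_FAST a,b → push 37,36. Stack: [37, 36]
BINARY_OP % → 37 % 36 = 1. Stack: [1]
STORE_FAST x → x=1. Stack: []
LOAD_FAST m → push 394272. Stack: [394272]
RETURN_VALUE → return 394272.

394272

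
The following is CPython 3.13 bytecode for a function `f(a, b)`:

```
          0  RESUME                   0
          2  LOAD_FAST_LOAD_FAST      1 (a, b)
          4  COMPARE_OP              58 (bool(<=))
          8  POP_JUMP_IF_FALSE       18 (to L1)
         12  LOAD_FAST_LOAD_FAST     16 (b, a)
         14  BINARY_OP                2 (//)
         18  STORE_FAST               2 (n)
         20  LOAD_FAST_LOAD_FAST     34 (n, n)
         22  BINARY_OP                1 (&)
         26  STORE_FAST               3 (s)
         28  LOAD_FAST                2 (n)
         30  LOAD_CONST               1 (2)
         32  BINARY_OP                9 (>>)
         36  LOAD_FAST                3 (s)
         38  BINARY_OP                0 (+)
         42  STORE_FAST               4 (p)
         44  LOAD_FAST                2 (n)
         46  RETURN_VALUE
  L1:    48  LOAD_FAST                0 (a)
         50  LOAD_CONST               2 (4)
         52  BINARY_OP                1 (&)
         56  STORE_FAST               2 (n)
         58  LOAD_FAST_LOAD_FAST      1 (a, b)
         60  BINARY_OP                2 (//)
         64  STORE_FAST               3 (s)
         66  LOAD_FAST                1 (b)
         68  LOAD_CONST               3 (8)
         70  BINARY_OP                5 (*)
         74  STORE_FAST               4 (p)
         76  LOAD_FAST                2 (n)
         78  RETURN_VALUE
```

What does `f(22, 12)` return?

4

LOAD_FAST_LOAD_FAST a,b → push 22,12. Stack: [22, 12]
COMPARE_OP bool(<=) → 22 vs 12 = False. Stack: [False]
POP_JUMP_IF_FALSE → pop False; jump. Stack: []
LOAD_FAST a → push 22. Stack: [22]
LOAD_CONST → push 4. Stack: [22, 4]
BINARY_OP & → 22 & 4 = 4. Stack: [4]
STORE_FAST n → n=4. Stack: []
LOAD_FAST_LOAD_FAST a,b → push 22,12. Stack: [22, 12]
BINARY_OP // → 22 // 12 = 1. Stack: [1]
STORE_FAST s → s=1. Stack: []
LOAD_FAST b → push 12. Stack: [12]
LOAD_CONST → push 8. Stack: [12, 8]
BINARY_OP * → 12 * 8 = 96. Stack: [96]
STORE_FAST p → p=96. Stack: []
LOAD_FAST n → push 4. Stack: [4]
RETURN_VALUE → return 4.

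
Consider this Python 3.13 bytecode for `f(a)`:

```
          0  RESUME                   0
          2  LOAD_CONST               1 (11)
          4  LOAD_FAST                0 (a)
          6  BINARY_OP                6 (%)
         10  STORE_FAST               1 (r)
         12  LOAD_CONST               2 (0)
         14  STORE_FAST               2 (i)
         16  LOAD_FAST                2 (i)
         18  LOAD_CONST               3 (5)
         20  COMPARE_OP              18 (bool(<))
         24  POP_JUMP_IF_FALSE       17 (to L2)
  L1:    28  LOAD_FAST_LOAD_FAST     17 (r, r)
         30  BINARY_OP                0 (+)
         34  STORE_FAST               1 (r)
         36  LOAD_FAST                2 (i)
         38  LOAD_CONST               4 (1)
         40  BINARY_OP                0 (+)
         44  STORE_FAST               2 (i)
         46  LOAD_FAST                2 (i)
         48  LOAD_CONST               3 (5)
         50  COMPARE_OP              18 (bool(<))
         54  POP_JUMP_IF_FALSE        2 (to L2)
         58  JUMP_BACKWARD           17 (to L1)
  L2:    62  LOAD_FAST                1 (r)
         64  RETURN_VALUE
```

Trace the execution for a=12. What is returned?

352

LOAD_CONST → push 11
LOAD_FAST a → push 12
BINARY_OP % → 11 % 12 = 11
STORE_FAST r → r=11
LOAD_CONST → push 0
STORE_FAST i → i=0
LOAD_FAST i → push 0
LOAD_CONST → push 5
COMPARE_OP bool(<) → 0 vs 5 = True
POP_JUMP_IF_FALSE → pop True; no jump
LOAD_FAST_LOAD_FAST r,r → push 11,11
BINARY_OP + → 11 + 11 = 22
STORE_FAST r → r=22
LOAD_FAST i → push 0
LOAD_CONST → push 1
BINARY_OP + → 0 + 1 = 1
STORE_FAST i → i=1
LOAD_FAST i → push 1
LOAD_CONST → push 5
COMPARE_OP bool(<) → 1 vs 5 = True
POP_JUMP_IF_FALSE → pop True; no jump
LOAD_FAST_LOAD_FAST r,r → push 22,22
BINARY_OP + → 22 + 22 = 44
STORE_FAST r → r=44
LOAD_FAST i → push 1
LOAD_CONST → push 1
BINARY_OP + → 1 + 1 = 2
STORE_FAST i → i=2
LOAD_FAST i → push 2
LOAD_CONST → push 5
COMPARE_OP bool(<) → 2 vs 5 = True
POP_JUMP_IF_FALSE → pop True; no jump
LOAD_FAST_LOAD_FAST r,r → push 44,44
BINARY_OP + → 44 + 44 = 88
STORE_FAST r → r=88
LOAD_FAST i → push 2
LOAD_CONST → push 1
BINARY_OP + → 2 + 1 = 3
STORE_FAST i → i=3
LOAD_FAST i → push 3
LOAD_CONST → push 5
COMPARE_OP bool(<) → 3 vs 5 = True
POP_JUMP_IF_FALSE → pop True; no jump
LOAD_FAST_LOAD_FAST r,r → push 88,88
BINARY_OP + → 88 + 88 = 176
STORE_FAST r → r=176
LOAD_FAST i → push 3
LOAD_CONST → push 1
BINARY_OP + → 3 + 1 = 4
STORE_FAST i → i=4
LOAD_FAST i → push 4
LOAD_CONST → push 5
COMPARE_OP bool(<) → 4 vs 5 = True
POP_JUMP_IF_FALSE → pop True; no jump
LOAD_FAST_LOAD_FAST r,r → push 176,176
BINARY_OP + → 176 + 176 = 352
STORE_FAST r → r=352
LOAD_FAST i → push 4
LOAD_CONST → push 1
BINARY_OP + → 4 + 1 = 5
STORE_FAST i → i=5
LOAD_FAST i → push 5
LOAD_CONST → push 5
COMPARE_OP bool(<) → 5 vs 5 = False
POP_JUMP_IF_FALSE → pop False; jump
LOAD_FAST r → push 352
RETURN_VALUE → return 352.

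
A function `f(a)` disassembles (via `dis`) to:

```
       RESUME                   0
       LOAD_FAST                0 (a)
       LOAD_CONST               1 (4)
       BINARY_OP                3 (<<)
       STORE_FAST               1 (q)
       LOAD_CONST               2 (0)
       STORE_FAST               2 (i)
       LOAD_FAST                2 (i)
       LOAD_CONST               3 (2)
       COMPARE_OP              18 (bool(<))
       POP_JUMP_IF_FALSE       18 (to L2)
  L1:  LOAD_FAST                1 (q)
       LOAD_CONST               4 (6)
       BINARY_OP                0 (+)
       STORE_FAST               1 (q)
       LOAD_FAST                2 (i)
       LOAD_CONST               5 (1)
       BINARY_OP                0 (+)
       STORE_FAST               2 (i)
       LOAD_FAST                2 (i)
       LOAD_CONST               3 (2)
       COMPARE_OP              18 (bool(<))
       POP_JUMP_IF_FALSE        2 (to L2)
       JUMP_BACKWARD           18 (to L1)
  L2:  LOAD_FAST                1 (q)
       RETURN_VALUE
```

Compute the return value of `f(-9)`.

LOAD_FAST a → push -9. Stack: [-9]
LOAD_CONST → push 4. Stack: [-9, 4]
BINARY_OP << → -9 << 4 = -144. Stack: [-144]
STORE_FAST q → q=-144. Stack: []
LOAD_CONST → push 0. Stack: [0]
STORE_FAST i → i=0. Stack: []
LOAD_FAST i → push 0. Stack: [0]
LOAD_CONST → push 2. Stack: [0, 2]
COMPARE_OP bool(<) → 0 vs 2 = True. Stack: [True]
POP_JUMP_IF_FALSE → pop True; no jump. Stack: []
LOAD_FAST q → push -144. Stack: [-144]
LOAD_CONST → push 6. Stack: [-144, 6]
BINARY_OP + → -144 + 6 = -138. Stack: [-138]
STORE_FAST q → q=-138. Stack: []
LOAD_FAST i → push 0. Stack: [0]
LOAD_CONST → push 1. Stack: [0, 1]
BINARY_OP + → 0 + 1 = 1. Stack: [1]
STORE_FAST i → i=1. Stack: []
LOAD_FAST i → push 1. Stack: [1]
LOAD_CONST → push 2. Stack: [1, 2]
COMPARE_OP bool(<) → 1 vs 2 = True. Stack: [True]
POP_JUMP_IF_FALSE → pop True; no jump. Stack: []
LOAD_FAST q → push -138. Stack: [-138]
LOAD_CONST → push 6. Stack: [-138, 6]
BINARY_OP + → -138 + 6 = -132. Stack: [-132]
STORE_FAST q → q=-132. Stack: []
LOAD_FAST i → push 1. Stack: [1]
LOAD_CONST → push 1. Stack: [1, 1]
BINARY_OP + → 1 + 1 = 2. Stack: [2]
STORE_FAST i → i=2. Stack: []
LOAD_FAST i → push 2. Stack: [2]
LOAD_CONST → push 2. Stack: [2, 2]
COMPARE_OP bool(<) → 2 vs 2 = False. Stack: [False]
POP_JUMP_IF_FALSE → pop False; jump. Stack: []
LOAD_FAST q → push -132. Stack: [-132]
RETURN_VALUE → return -132.

-132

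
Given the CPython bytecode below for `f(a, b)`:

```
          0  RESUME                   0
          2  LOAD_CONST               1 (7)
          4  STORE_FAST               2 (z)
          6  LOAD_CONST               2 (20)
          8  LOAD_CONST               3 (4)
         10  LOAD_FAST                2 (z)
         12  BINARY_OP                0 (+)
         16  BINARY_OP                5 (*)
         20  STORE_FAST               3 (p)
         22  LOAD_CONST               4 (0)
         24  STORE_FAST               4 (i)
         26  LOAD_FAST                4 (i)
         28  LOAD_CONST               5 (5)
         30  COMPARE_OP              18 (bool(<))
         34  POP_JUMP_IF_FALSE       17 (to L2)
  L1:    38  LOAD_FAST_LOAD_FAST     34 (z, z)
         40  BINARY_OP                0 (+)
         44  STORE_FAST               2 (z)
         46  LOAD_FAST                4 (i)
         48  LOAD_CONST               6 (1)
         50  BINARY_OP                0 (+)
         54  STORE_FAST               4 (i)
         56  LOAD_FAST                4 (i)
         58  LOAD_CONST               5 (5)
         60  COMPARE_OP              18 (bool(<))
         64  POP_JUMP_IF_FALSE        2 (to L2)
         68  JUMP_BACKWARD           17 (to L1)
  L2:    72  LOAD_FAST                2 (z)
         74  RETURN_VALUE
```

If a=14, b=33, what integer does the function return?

LOAD_CONST → push 7
STORE_FAST z → z=7
LOAD_CONST → push 20
LOAD_CONST → push 4
LOAD_FAST z → push 7
BINARY_OP + → 4 + 7 = 11
BINARY_OP * → 20 * 11 = 220
STORE_FAST p → p=220
LOAD_CONST → push 0
STORE_FAST i → i=0
LOAD_FAST i → push 0
LOAD_CONST → push 5
COMPARE_OP bool(<) → 0 vs 5 = True
POP_JUMP_IF_FALSE → pop True; no jump
LOAD_FAST_LOAD_FAST z,z → push 7,7
BINARY_OP + → 7 + 7 = 14
STORE_FAST z → z=14
LOAD_FAST i → push 0
LOAD_CONST → push 1
BINARY_OP + → 0 + 1 = 1
STORE_FAST i → i=1
LOAD_FAST i → push 1
LOAD_CONST → push 5
COMPARE_OP bool(<) → 1 vs 5 = True
POP_JUMP_IF_FALSE → pop True; no jump
LOAD_FAST_LOAD_FAST z,z → push 14,14
BINARY_OP + → 14 + 14 = 28
STORE_FAST z → z=28
LOAD_FAST i → push 1
LOAD_CONST → push 1
BINARY_OP + → 1 + 1 = 2
STORE_FAST i → i=2
LOAD_FAST i → push 2
LOAD_CONST → push 5
COMPARE_OP bool(<) → 2 vs 5 = True
POP_JUMP_IF_FALSE → pop True; no jump
LOAD_FAST_LOAD_FAST z,z → push 28,28
BINARY_OP + → 28 + 28 = 56
STORE_FAST z → z=56
LOAD_FAST i → push 2
LOAD_CONST → push 1
BINARY_OP + → 2 + 1 = 3
STORE_FAST i → i=3
LOAD_FAST i → push 3
LOAD_CONST → push 5
COMPARE_OP bool(<) → 3 vs 5 = True
POP_JUMP_IF_FALSE → pop True; no jump
LOAD_FAST_LOAD_FAST z,z → push 56,56
BINARY_OP + → 56 + 56 = 112
STORE_FAST z → z=112
LOAD_FAST i → push 3
LOAD_CONST → push 1
BINARY_OP + → 3 + 1 = 4
STORE_FAST i → i=4
LOAD_FAST i → push 4
LOAD_CONST → push 5
COMPARE_OP bool(<) → 4 vs 5 = True
POP_JUMP_IF_FALSE → pop True; no jump
LOAD_FAST_LOAD_FAST z,z → push 112,112
BINARY_OP + → 112 + 112 = 224
STORE_FAST z → z=224
LOAD_FAST i → push 4
LOAD_CONST → push 1
BINARY_OP + → 4 + 1 = 5
STORE_FAST i → i=5
LOAD_FAST i → push 5
LOAD_CONST → push 5
COMPARE_OP bool(<) → 5 vs 5 = False
POP_JUMP_IF_FALSE → pop False; jump
LOAD_FAST z → push 224
RETURN_VALUE → return 224.

224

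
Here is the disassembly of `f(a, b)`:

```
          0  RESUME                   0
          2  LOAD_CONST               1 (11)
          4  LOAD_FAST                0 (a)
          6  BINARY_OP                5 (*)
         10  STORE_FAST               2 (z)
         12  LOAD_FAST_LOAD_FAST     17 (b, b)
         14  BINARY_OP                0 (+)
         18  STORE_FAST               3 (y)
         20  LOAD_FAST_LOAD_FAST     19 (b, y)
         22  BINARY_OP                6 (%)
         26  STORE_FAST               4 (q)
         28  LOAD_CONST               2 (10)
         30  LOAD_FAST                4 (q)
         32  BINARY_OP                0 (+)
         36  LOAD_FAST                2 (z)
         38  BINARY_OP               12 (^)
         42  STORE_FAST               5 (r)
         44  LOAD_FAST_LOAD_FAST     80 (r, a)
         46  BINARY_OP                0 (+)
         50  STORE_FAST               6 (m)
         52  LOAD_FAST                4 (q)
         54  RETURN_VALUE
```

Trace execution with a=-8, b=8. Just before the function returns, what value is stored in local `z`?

LOAD_CONST → push 11. Stack: [11]
LOAD_FAST a → push -8. Stack: [11, -8]
BINARY_OP * → 11 * -8 = -88. Stack: [-88]
STORE_FAST z → z=-88. Stack: []
LOAD_FAST_LOAD_FAST b,b → push 8,8. Stack: [8, 8]
BINARY_OP + → 8 + 8 = 16. Stack: [16]
STORE_FAST y → y=16. Stack: []
LOAD_FAST_LOAD_FAST b,y → push 8,16. Stack: [8, 16]
BINARY_OP % → 8 % 16 = 8. Stack: [8]
STORE_FAST q → q=8. Stack: []
LOAD_CONST → push 10. Stack: [10]
LOAD_FAST q → push 8. Stack: [10, 8]
BINARY_OP + → 10 + 8 = 18. Stack: [18]
LOAD_FAST z → push -88. Stack: [18, -88]
BINARY_OP ^ → 18 ^ -88 = -70. Stack: [-70]
STORE_FAST r → r=-70. Stack: []
LOAD_FAST_LOAD_FAST r,a → push -70,-8. Stack: [-70, -8]
BINARY_OP + → -70 + -8 = -78. Stack: [-78]
STORE_FAST m → m=-78. Stack: []
LOAD_FAST q → push 8. Stack: [8]
RETURN_VALUE → return 8.

-88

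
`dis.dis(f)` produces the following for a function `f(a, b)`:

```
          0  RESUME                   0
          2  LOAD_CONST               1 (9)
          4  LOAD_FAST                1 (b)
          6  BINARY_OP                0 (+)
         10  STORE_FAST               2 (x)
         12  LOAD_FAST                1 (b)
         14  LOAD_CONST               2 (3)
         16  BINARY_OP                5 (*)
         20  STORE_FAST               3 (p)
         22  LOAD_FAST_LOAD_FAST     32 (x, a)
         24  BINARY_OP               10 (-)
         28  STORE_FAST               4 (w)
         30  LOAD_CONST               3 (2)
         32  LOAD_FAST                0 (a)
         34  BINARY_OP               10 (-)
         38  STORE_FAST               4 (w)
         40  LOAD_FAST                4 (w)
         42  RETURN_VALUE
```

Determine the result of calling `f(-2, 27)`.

4

LOAD_CONST → push 9. Stack: [9]
LOAD_FAST b → push 27. Stack: [9, 27]
BINARY_OP + → 9 + 27 = 36. Stack: [36]
STORE_FAST x → x=36. Stack: []
LOAD_FAST b → push 27. Stack: [27]
LOAD_CONST → push 3. Stack: [27, 3]
BINARY_OP * → 27 * 3 = 81. Stack: [81]
STORE_FAST p → p=81. Stack: []
LOAD_FAST_LOAD_FAST x,a → push 36,-2. Stack: [36, -2]
BINARY_OP - → 36 - -2 = 38. Stack: [38]
STORE_FAST w → w=38. Stack: []
LOAD_CONST → push 2. Stack: [2]
LOAD_FAST a → push -2. Stack: [2, -2]
BINARY_OP - → 2 - -2 = 4. Stack: [4]
STORE_FAST w → w=4. Stack: []
LOAD_FAST w → push 4. Stack: [4]
RETURN_VALUE → return 4.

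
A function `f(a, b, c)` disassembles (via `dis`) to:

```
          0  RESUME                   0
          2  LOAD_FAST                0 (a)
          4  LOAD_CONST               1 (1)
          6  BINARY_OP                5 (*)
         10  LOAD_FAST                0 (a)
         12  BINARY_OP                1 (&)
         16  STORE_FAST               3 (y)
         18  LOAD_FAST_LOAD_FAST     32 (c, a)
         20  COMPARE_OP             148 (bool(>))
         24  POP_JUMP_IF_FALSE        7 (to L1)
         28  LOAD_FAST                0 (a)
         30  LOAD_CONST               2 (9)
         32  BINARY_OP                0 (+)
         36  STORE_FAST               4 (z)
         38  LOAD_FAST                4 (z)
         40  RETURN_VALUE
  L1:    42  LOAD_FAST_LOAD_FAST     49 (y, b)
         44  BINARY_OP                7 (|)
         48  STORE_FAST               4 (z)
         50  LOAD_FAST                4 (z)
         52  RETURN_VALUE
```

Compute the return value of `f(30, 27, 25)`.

31

LOAD_FAST a → push 30. Stack: [30]
LOAD_CONST → push 1. Stack: [30, 1]
BINARY_OP * → 30 * 1 = 30. Stack: [30]
LOAD_FAST a → push 30. Stack: [30, 30]
BINARY_OP & → 30 & 30 = 30. Stack: [30]
STORE_FAST y → y=30. Stack: []
LOAD_FAST_LOAD_FAST c,a → push 25,30. Stack: [25, 30]
COMPARE_OP bool(>) → 25 vs 30 = False. Stack: [False]
POP_JUMP_IF_FALSE → pop False; jump. Stack: []
LOAD_FAST_LOAD_FAST y,b → push 30,27. Stack: [30, 27]
BINARY_OP | → 30 | 27 = 31. Stack: [31]
STORE_FAST z → z=31. Stack: []
LOAD_FAST z → push 31. Stack: [31]
RETURN_VALUE → return 31.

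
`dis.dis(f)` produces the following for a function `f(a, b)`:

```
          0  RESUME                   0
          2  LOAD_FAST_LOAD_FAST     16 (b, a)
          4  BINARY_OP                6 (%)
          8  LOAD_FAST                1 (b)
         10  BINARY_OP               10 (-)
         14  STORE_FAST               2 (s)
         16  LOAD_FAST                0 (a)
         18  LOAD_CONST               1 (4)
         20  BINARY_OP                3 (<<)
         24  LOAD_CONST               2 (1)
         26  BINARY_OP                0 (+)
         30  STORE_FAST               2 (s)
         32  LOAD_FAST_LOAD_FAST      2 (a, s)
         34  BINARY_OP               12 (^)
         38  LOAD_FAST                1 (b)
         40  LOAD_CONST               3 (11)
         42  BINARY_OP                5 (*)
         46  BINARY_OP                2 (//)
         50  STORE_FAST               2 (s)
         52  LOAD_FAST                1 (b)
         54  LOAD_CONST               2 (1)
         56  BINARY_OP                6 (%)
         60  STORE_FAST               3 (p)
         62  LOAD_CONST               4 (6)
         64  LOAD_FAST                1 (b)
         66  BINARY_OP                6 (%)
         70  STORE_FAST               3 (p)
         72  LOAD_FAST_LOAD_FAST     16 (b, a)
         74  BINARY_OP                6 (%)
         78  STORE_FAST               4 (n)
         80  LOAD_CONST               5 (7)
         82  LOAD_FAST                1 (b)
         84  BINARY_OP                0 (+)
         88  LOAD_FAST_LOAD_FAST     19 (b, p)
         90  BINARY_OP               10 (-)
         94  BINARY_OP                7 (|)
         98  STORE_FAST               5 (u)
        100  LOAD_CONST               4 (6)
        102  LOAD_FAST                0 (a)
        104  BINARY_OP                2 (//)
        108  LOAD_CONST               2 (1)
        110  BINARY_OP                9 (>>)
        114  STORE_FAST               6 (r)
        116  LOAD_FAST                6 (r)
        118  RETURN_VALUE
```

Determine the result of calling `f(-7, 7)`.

LOAD_FAST_LOAD_FAST b,a → push 7,-7. Stack: [7, -7]
BINARY_OP % → 7 % -7 = 0. Stack: [0]
LOAD_FAST b → push 7. Stack: [0, 7]
BINARY_OP - → 0 - 7 = -7. Stack: [-7]
STORE_FAST s → s=-7. Stack: []
LOAD_FAST a → push -7. Stack: [-7]
LOAD_CONST → push 4. Stack: [-7, 4]
BINARY_OP << → -7 << 4 = -112. Stack: [-112]
LOAD_CONST → push 1. Stack: [-112, 1]
BINARY_OP + → -112 + 1 = -111. Stack: [-111]
STORE_FAST s → s=-111. Stack: []
LOAD_FAST_LOAD_FAST a,s → push -7,-111. Stack: [-7, -111]
BINARY_OP ^ → -7 ^ -111 = 104. Stack: [104]
LOAD_FAST b → push 7. Stack: [104, 7]
LOAD_CONST → push 11. Stack: [104, 7, 11]
BINARY_OP * → 7 * 11 = 77. Stack: [104, 77]
BINARY_OP // → 104 // 77 = 1. Stack: [1]
STORE_FAST s → s=1. Stack: []
LOAD_FAST b → push 7. Stack: [7]
LOAD_CONST → push 1. Stack: [7, 1]
BINARY_OP % → 7 % 1 = 0. Stack: [0]
STORE_FAST p → p=0. Stack: []
LOAD_CONST → push 6. Stack: [6]
LOAD_FAST b → push 7. Stack: [6, 7]
BINARY_OP % → 6 % 7 = 6. Stack: [6]
STORE_FAST p → p=6. Stack: []
LOAD_FAST_LOAD_FAST b,a → push 7,-7. Stack: [7, -7]
BINARY_OP % → 7 % -7 = 0. Stack: [0]
STORE_FAST n → n=0. Stack: []
LOAD_CONST → push 7. Stack: [7]
LOAD_FAST b → push 7. Stack: [7, 7]
BINARY_OP + → 7 + 7 = 14. Stack: [14]
LOAD_FAST_LOAD_FAST b,p → push 7,6. Stack: [14, 7, 6]
BINARY_OP - → 7 - 6 = 1. Stack: [14, 1]
BINARY_OP | → 14 | 1 = 15. Stack: [15]
STORE_FAST u → u=15. Stack: []
LOAD_CONST → push 6. Stack: [6]
LOAD_FAST a → push -7. Stack: [6, -7]
BINARY_OP // → 6 // -7 = -1. Stack: [-1]
LOAD_CONST → push 1. Stack: [-1, 1]
BINARY_OP >> → -1 >> 1 = -1. Stack: [-1]
STORE_FAST r → r=-1. Stack: []
LOAD_FAST r → push -1. Stack: [-1]
RETURN_VALUE → return -1.

-1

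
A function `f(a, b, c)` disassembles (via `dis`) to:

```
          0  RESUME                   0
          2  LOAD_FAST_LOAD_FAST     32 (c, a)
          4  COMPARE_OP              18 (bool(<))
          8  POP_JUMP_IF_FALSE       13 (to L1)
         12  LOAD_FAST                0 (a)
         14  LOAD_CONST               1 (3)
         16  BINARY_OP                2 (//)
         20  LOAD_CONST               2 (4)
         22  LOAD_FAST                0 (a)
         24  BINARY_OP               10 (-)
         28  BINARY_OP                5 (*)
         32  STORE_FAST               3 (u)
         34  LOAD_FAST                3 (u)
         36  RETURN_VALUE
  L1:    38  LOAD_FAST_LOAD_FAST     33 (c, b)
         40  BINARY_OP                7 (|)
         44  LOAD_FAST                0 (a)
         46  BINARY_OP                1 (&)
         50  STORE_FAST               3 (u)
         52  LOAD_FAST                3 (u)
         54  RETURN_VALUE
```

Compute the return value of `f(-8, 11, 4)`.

8

LOAD_FAST_LOAD_FAST c,a → push 4,-8. Stack: [4, -8]
COMPARE_OP bool(<) → 4 vs -8 = False. Stack: [False]
POP_JUMP_IF_FALSE → pop False; jump. Stack: []
LOAD_FAST_LOAD_FAST c,b → push 4,11. Stack: [4, 11]
BINARY_OP | → 4 | 11 = 15. Stack: [15]
LOAD_FAST a → push -8. Stack: [15, -8]
BINARY_OP & → 15 & -8 = 8. Stack: [8]
STORE_FAST u → u=8. Stack: []
LOAD_FAST u → push 8. Stack: [8]
RETURN_VALUE → return 8.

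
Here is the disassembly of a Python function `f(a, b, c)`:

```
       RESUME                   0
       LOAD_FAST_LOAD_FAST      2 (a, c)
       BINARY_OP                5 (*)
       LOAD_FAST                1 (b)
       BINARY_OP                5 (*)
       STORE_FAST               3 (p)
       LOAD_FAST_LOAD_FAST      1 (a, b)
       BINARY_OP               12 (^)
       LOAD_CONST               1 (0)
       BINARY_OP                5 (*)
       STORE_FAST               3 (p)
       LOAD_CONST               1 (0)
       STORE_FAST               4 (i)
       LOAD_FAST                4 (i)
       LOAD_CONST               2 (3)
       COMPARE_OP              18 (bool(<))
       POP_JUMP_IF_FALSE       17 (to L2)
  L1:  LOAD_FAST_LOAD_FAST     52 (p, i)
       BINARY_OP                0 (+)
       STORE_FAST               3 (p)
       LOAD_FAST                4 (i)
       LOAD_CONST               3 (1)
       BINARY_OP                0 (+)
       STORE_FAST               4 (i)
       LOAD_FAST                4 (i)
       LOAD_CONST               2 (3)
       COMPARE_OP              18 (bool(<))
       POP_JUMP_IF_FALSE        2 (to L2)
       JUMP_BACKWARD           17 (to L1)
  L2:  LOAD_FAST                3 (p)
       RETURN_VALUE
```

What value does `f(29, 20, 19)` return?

3

LOAD_FAST_LOAD_FAST a,c → push 29,19. Stack: [29, 19]
BINARY_OP * → 29 * 19 = 551. Stack: [551]
LOAD_FAST b → push 20. Stack: [551, 20]
BINARY_OP * → 551 * 20 = 11020. Stack: [11020]
STORE_FAST p → p=11020. Stack: []
LOAD_FAST_LOAD_FAST a,b → push 29,20. Stack: [29, 20]
BINARY_OP ^ → 29 ^ 20 = 9. Stack: [9]
LOAD_CONST → push 0. Stack: [9, 0]
BINARY_OP * → 9 * 0 = 0. Stack: [0]
STORE_FAST p → p=0. Stack: []
LOAD_CONST → push 0. Stack: [0]
STORE_FAST i → i=0. Stack: []
LOAD_FAST i → push 0. Stack: [0]
LOAD_CONST → push 3. Stack: [0, 3]
COMPARE_OP bool(<) → 0 vs 3 = True. Stack: [True]
POP_JUMP_IF_FALSE → pop True; no jump. Stack: []
LOAD_FAST_LOAD_FAST p,i → push 0,0. Stack: [0, 0]
BINARY_OP + → 0 + 0 = 0. Stack: [0]
STORE_FAST p → p=0. Stack: []
LOAD_FAST i → push 0. Stack: [0]
LOAD_CONST → push 1. Stack: [0, 1]
BINARY_OP + → 0 + 1 = 1. Stack: [1]
STORE_FAST i → i=1. Stack: []
LOAD_FAST i → push 1. Stack: [1]
LOAD_CONST → push 3. Stack: [1, 3]
COMPARE_OP bool(<) → 1 vs 3 = True. Stack: [True]
POP_JUMP_IF_FALSE → pop True; no jump. Stack: []
LOAD_FAST_LOAD_FAST p,i → push 0,1. Stack: [0, 1]
BINARY_OP + → 0 + 1 = 1. Stack: [1]
STORE_FAST p → p=1. Stack: []
LOAD_FAST i → push 1. Stack: [1]
LOAD_CONST → push 1. Stack: [1, 1]
BINARY_OP + → 1 + 1 = 2. Stack: [2]
STORE_FAST i → i=2. Stack: []
LOAD_FAST i → push 2. Stack: [2]
LOAD_CONST → push 3. Stack: [2, 3]
COMPARE_OP bool(<) → 2 vs 3 = True. Stack: [True]
POP_JUMP_IF_FALSE → pop True; no jump. Stack: []
LOAD_FAST_LOAD_FAST p,i → push 1,2. Stack: [1, 2]
BINARY_OP + → 1 + 2 = 3. Stack: [3]
STORE_FAST p → p=3. Stack: []
LOAD_FAST i → push 2. Stack: [2]
LOAD_CONST → push 1. Stack: [2, 1]
BINARY_OP + → 2 + 1 = 3. Stack: [3]
STORE_FAST i → i=3. Stack: []
LOAD_FAST i → push 3. Stack: [3]
LOAD_CONST → push 3. Stack: [3, 3]
COMPARE_OP bool(<) → 3 vs 3 = False. Stack: [False]
POP_JUMP_IF_FALSE → pop False; jump. Stack: []
LOAD_FAST p → push 3. Stack: [3]
RETURN_VALUE → return 3.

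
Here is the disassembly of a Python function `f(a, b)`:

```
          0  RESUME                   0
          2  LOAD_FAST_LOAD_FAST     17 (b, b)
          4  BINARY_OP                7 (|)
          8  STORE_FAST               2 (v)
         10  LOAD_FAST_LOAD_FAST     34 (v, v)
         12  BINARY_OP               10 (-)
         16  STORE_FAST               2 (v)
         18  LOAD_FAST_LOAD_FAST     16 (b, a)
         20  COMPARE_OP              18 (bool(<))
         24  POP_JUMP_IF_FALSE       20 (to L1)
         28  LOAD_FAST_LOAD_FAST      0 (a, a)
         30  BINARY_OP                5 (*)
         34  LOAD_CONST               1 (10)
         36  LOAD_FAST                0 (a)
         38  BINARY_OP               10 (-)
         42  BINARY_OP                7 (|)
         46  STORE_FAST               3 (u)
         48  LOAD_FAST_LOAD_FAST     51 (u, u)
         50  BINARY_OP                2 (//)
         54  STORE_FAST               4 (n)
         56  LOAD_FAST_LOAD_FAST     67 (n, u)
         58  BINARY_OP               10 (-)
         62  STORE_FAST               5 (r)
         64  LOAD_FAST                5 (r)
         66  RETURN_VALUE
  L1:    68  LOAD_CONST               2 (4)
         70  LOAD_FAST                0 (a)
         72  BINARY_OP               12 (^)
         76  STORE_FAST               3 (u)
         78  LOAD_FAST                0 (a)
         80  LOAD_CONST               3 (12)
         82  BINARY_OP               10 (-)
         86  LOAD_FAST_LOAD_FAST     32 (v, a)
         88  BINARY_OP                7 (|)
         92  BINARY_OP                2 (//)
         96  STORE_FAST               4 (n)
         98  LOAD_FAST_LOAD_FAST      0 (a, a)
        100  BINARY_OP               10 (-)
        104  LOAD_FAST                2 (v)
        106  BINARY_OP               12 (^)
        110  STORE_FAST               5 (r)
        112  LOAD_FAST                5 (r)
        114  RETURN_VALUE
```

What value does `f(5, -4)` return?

-28

LOAD_FAST_LOAD_FAST b,b → push -4,-4. Stack: [-4, -4]
BINARY_OP | → -4 | -4 = -4. Stack: [-4]
STORE_FAST v → v=-4. Stack: []
LOAD_FAST_LOAD_FAST v,v → push -4,-4. Stack: [-4, -4]
BINARY_OP - → -4 - -4 = 0. Stack: [0]
STORE_FAST v → v=0. Stack: []
LOAD_FAST_LOAD_FAST b,a → push -4,5. Stack: [-4, 5]
COMPARE_OP bool(<) → -4 vs 5 = True. Stack: [True]
POP_JUMP_IF_FALSE → pop True; no jump. Stack: []
LOAD_FAST_LOAD_FAST a,a → push 5,5. Stack: [5, 5]
BINARY_OP * → 5 * 5 = 25. Stack: [25]
LOAD_CONST → push 10. Stack: [25, 10]
LOAD_FAST a → push 5. Stack: [25, 10, 5]
BINARY_OP - → 10 - 5 = 5. Stack: [25, 5]
BINARY_OP | → 25 | 5 = 29. Stack: [29]
STORE_FAST u → u=29. Stack: []
LOAD_FAST_LOAD_FAST u,u → push 29,29. Stack: [29, 29]
BINARY_OP // → 29 // 29 = 1. Stack: [1]
STORE_FAST n → n=1. Stack: []
LOAD_FAST_LOAD_FAST n,u → push 1,29. Stack: [1, 29]
BINARY_OP - → 1 - 29 = -28. Stack: [-28]
STORE_FAST r → r=-28. Stack: []
LOAD_FAST r → push -28. Stack: [-28]
RETURN_VALUE → return -28.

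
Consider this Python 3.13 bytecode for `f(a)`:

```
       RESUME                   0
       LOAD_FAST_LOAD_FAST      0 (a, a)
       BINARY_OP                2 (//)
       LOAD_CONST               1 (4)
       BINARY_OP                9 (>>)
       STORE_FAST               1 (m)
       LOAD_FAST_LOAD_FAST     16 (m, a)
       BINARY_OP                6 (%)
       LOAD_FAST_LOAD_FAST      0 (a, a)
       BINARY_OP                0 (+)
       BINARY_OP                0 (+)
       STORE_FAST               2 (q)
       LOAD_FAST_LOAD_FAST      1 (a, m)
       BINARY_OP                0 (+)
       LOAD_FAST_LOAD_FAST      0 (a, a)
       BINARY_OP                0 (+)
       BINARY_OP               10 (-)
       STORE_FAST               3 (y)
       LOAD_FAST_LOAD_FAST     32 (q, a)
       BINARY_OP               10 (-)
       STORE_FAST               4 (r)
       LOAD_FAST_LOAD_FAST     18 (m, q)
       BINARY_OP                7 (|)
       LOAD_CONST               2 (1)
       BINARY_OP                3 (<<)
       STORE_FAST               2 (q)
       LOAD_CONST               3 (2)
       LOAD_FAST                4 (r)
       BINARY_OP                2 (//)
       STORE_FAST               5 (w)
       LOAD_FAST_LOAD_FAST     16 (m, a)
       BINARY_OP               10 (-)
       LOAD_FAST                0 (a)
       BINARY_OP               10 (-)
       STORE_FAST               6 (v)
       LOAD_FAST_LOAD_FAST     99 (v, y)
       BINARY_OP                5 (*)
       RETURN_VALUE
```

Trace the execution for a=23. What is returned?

1058

LOAD_FAST_LOAD_FAST a,a → push 23,23. Stack: [23, 23]
BINARY_OP // → 23 // 23 = 1. Stack: [1]
LOAD_CONST → push 4. Stack: [1, 4]
BINARY_OP >> → 1 >> 4 = 0. Stack: [0]
STORE_FAST m → m=0. Stack: []
LOAD_FAST_LOAD_FAST m,a → push 0,23. Stack: [0, 23]
BINARY_OP % → 0 % 23 = 0. Stack: [0]
LOAD_FAST_LOAD_FAST a,a → push 23,23. Stack: [0, 23, 23]
BINARY_OP + → 23 + 23 = 46. Stack: [0, 46]
BINARY_OP + → 0 + 46 = 46. Stack: [46]
STORE_FAST q → q=46. Stack: []
LOAD_FAST_LOAD_FAST a,m → push 23,0. Stack: [23, 0]
BINARY_OP + → 23 + 0 = 23. Stack: [23]
LOAD_FAST_LOAD_FAST a,a → push 23,23. Stack: [23, 23, 23]
BINARY_OP + → 23 + 23 = 46. Stack: [23, 46]
BINARY_OP - → 23 - 46 = -23. Stack: [-23]
STORE_FAST y → y=-23. Stack: []
LOAD_FAST_LOAD_FAST q,a → push 46,23. Stack: [46, 23]
BINARY_OP - → 46 - 23 = 23. Stack: [23]
STORE_FAST r → r=23. Stack: []
LOAD_FAST_LOAD_FAST m,q → push 0,46. Stack: [0, 46]
BINARY_OP | → 0 | 46 = 46. Stack: [46]
LOAD_CONST → push 1. Stack: [46, 1]
BINARY_OP << → 46 << 1 = 92. Stack: [92]
STORE_FAST q → q=92. Stack: []
LOAD_CONST → push 2. Stack: [2]
LOAD_FAST r → push 23. Stack: [2, 23]
BINARY_OP // → 2 // 23 = 0. Stack: [0]
STORE_FAST w → w=0. Stack: []
LOAD_FAST_LOAD_FAST m,a → push 0,23. Stack: [0, 23]
BINARY_OP - → 0 - 23 = -23. Stack: [-23]
LOAD_FAST a → push 23. Stack: [-23, 23]
BINARY_OP - → -23 - 23 = -46. Stack: [-46]
STORE_FAST v → v=-46. Stack: []
LOAD_FAST_LOAD_FAST v,y → push -46,-23. Stack: [-46, -23]
BINARY_OP * → -46 * -23 = 1058. Stack: [1058]
RETURN_VALUE → return 1058.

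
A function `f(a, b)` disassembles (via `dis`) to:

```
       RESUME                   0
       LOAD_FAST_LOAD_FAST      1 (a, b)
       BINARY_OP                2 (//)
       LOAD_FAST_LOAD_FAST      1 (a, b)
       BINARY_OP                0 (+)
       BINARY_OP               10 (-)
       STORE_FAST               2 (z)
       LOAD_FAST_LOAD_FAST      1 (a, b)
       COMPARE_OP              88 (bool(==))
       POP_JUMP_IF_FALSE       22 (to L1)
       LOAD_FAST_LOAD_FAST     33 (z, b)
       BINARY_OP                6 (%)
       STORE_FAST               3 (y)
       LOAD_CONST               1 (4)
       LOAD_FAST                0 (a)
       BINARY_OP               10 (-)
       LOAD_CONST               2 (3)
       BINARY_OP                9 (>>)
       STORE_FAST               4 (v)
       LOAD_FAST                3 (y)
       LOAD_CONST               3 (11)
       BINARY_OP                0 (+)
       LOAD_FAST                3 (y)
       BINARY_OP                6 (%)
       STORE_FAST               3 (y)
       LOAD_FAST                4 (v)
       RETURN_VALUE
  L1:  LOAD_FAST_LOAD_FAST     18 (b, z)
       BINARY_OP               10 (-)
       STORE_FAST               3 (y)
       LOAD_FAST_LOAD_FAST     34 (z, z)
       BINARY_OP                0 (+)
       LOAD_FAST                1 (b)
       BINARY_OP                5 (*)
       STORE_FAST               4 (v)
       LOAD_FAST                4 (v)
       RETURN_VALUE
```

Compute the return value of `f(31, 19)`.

-1862

LOAD_FAST_LOAD_FAST a,b → push 31,19. Stack: [31, 19]
BINARY_OP // → 31 // 19 = 1. Stack: [1]
LOAD_FAST_LOAD_FAST a,b → push 31,19. Stack: [1, 31, 19]
BINARY_OP + → 31 + 19 = 50. Stack: [1, 50]
BINARY_OP - → 1 - 50 = -49. Stack: [-49]
STORE_FAST z → z=-49. Stack: []
LOAD_FAST_LOAD_FAST a,b → push 31,19. Stack: [31, 19]
COMPARE_OP bool(==) → 31 vs 19 = False. Stack: [False]
POP_JUMP_IF_FALSE → pop False; jump. Stack: []
LOAD_FAST_LOAD_FAST b,z → push 19,-49. Stack: [19, -49]
BINARY_OP - → 19 - -49 = 68. Stack: [68]
STORE_FAST y → y=68. Stack: []
LOAD_FAST_LOAD_FAST z,z → push -49,-49. Stack: [-49, -49]
BINARY_OP + → -49 + -49 = -98. Stack: [-98]
LOAD_FAST b → push 19. Stack: [-98, 19]
BINARY_OP * → -98 * 19 = -1862. Stack: [-1862]
STORE_FAST v → v=-1862. Stack: []
LOAD_FAST v → push -1862. Stack: [-1862]
RETURN_VALUE → return -1862.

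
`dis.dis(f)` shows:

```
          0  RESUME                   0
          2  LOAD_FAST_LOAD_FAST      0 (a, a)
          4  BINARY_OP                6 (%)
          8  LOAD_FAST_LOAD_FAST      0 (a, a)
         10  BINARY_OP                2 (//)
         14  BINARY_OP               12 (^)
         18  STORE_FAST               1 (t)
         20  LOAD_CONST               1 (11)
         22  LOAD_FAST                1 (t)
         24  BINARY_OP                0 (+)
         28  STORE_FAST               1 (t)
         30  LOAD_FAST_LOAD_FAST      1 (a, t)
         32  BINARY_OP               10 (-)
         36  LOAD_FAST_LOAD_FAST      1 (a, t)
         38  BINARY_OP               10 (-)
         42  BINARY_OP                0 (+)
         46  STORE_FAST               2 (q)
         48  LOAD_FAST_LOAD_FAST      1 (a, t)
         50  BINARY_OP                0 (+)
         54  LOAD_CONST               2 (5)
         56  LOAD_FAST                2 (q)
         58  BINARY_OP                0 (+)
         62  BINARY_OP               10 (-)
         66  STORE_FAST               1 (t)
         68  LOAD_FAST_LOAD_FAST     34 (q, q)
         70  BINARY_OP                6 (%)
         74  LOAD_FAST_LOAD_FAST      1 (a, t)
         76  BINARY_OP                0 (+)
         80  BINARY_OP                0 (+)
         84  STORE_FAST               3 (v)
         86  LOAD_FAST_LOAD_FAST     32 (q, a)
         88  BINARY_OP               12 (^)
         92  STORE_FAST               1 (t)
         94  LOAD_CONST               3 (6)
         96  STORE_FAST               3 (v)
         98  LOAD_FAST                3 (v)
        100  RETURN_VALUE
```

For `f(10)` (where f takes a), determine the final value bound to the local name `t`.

LOAD_FAST_LOAD_FAST a,a → push 10,10. Stack: [10, 10]
BINARY_OP % → 10 % 10 = 0. Stack: [0]
LOAD_FAST_LOAD_FAST a,a → push 10,10. Stack: [0, 10, 10]
BINARY_OP // → 10 // 10 = 1. Stack: [0, 1]
BINARY_OP ^ → 0 ^ 1 = 1. Stack: [1]
STORE_FAST t → t=1. Stack: []
LOAD_CONST → push 11. Stack: [11]
LOAD_FAST t → push 1. Stack: [11, 1]
BINARY_OP + → 11 + 1 = 12. Stack: [12]
STORE_FAST t → t=12. Stack: []
LOAD_FAST_LOAD_FAST a,t → push 10,12. Stack: [10, 12]
BINARY_OP - → 10 - 12 = -2. Stack: [-2]
LOAD_FAST_LOAD_FAST a,t → push 10,12. Stack: [-2, 10, 12]
BINARY_OP - → 10 - 12 = -2. Stack: [-2, -2]
BINARY_OP + → -2 + -2 = -4. Stack: [-4]
STORE_FAST q → q=-4. Stack: []
LOAD_FAST_LOAD_FAST a,t → push 10,12. Stack: [10, 12]
BINARY_OP + → 10 + 12 = 22. Stack: [22]
LOAD_CONST → push 5. Stack: [22, 5]
LOAD_FAST q → push -4. Stack: [22, 5, -4]
BINARY_OP + → 5 + -4 = 1. Stack: [22, 1]
BINARY_OP - → 22 - 1 = 21. Stack: [21]
STORE_FAST t → t=21. Stack: []
LOAD_FAST_LOAD_FAST q,q → push -4,-4. Stack: [-4, -4]
BINARY_OP % → -4 % -4 = 0. Stack: [0]
LOAD_FAST_LOAD_FAST a,t → push 10,21. Stack: [0, 10, 21]
BINARY_OP + → 10 + 21 = 31. Stack: [0, 31]
BINARY_OP + → 0 + 31 = 31. Stack: [31]
STORE_FAST v → v=31. Stack: []
LOAD_FAST_LOAD_FAST q,a → push -4,10. Stack: [-4, 10]
BINARY_OP ^ → -4 ^ 10 = -10. Stack: [-10]
STORE_FAST t → t=-10. Stack: []
LOAD_CONST → push 6. Stack: [6]
STORE_FAST v → v=6. Stack: []
LOAD_FAST v → push 6. Stack: [6]
RETURN_VALUE → return 6.

-10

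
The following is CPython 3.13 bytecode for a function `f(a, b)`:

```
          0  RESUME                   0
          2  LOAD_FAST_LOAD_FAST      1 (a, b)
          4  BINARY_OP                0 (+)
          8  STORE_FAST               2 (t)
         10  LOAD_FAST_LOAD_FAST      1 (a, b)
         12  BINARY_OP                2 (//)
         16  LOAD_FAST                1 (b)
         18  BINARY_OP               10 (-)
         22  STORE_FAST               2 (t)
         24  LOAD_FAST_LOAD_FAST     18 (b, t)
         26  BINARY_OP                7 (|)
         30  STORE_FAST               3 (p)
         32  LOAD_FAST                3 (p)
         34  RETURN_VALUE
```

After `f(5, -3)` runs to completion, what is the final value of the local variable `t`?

LOAD_FAST_LOAD_FAST a,b → push 5,-3. Stack: [5, -3]
BINARY_OP + → 5 + -3 = 2. Stack: [2]
STORE_FAST t → t=2. Stack: []
LOAD_FAST_LOAD_FAST a,b → push 5,-3. Stack: [5, -3]
BINARY_OP // → 5 // -3 = -2. Stack: [-2]
LOAD_FAST b → push -3. Stack: [-2, -3]
BINARY_OP - → -2 - -3 = 1. Stack: [1]
STORE_FAST t → t=1. Stack: []
LOAD_FAST_LOAD_FAST b,t → push -3,1. Stack: [-3, 1]
BINARY_OP | → -3 | 1 = -3. Stack: [-3]
STORE_FAST p → p=-3. Stack: []
LOAD_FAST p → push -3. Stack: [-3]
RETURN_VALUE → return -3.

1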